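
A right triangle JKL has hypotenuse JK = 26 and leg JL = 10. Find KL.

By the Pythagorean theorem: KL^2 = JK^2 - JL^2
KL^2 = 26^2 - 10^2 = 676 - 100 = 576
KL = sqrt(576) = 24

24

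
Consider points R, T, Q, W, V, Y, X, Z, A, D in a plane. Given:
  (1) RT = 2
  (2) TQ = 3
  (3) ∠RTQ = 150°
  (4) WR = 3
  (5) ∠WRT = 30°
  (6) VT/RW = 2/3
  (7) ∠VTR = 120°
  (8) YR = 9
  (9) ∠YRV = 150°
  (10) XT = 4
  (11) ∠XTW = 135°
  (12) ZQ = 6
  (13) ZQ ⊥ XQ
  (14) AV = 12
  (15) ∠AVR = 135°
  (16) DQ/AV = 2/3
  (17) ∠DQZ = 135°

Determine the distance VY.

From the given relations: VT = 2/3·RW = 2/3·3 = 2.
Step 1: By the law of cosines on triangle VTR: VR² = 2² + 2² − 2·2·2·cos(120°) = 12, so VR = 2·√3.
Step 2: By the law of cosines on triangle VRY: VY² = (2·√3)² + 9² − 2·2·√3·9·cos(150°) = 147, so VY = 7·√3.

Therefore, the length of VY = 7·√3.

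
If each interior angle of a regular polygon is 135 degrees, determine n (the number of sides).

The exterior angle is the supplement of the interior angle: 180 - 135 = 45 degrees.
Since the exterior angles of any convex polygon sum to 360 degrees, the number of sides is 360 / 45 = 8.

8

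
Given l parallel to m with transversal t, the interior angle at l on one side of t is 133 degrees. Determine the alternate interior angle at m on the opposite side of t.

Alternate interior angles formed by parallel lines and a transversal are equal.
The given angle is 133 degrees.
The alternate interior angle = 133 degrees.

133 degrees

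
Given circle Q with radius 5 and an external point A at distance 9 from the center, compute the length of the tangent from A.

Let T be the point of tangency. Then QT ⊥ AT (radius ⊥ tangent).
In right triangle QTA: QA² = QT² + AT²
9² = 5² + AT²
AT² = 56, AT = 2*sqrt(14)

2*sqrt(14)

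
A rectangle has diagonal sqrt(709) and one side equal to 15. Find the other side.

Using the Pythagorean theorem: d^2 = a^2 + b^2
b^2 = d^2 - a^2
b^2 = 709 - 225
b^2 = 484
b = sqrt(484) = 22

22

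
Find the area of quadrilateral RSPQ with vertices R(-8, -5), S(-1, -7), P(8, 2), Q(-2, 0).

Using the Shoelace formula for a quadrilateral (vertices in order):
Area = (1/2)|sum of (x_i * y_(i+1) - x_(i+1) * y_i)|
Terms: (-8*-7 - -1*-5) = 51, (-1*2 - 8*-7) = 54, (8*0 - -2*2) = 4, (-2*-5 - -8*0) = 10
Sum = 119
Area = (1/2)(119) = 119/2

119/2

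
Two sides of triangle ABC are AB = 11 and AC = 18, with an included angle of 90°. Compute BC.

Since angle A = 90°, this is a right triangle and the law of cosines reduces to the Pythagorean theorem.
BC^2 = 11^2 + 18^2 = 445
BC = sqrt(445)

sqrt(445)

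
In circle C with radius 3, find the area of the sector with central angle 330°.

The full circle has area πr² = π(3)² = 9*pi.
The sector covers 330° out of 360°, a fraction of 11/12.
Sector area = 9*pi × 11/12 = 33*pi/4.

33*pi/4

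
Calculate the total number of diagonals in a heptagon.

Each of the 7 vertices connects to 4 non-adjacent vertices via diagonals.
Total connections = 7 × 4 = 28, but each diagonal is counted twice.
Number of diagonals = 28 / 2 = 14.

14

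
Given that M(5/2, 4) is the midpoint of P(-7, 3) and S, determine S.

Using the midpoint formula: M = ((x1 + x2)/2, (y1 + y2)/2)
We know M = (5/2, 4) and P = (-7, 3)
For x: 5/2 = (-7 + x2)/2, so x2 = 2*5/2 - -7 = 12
For y: 4 = (3 + y2)/2, so y2 = 2*4 - 3 = 5
S = (12, 5)

(12, 5)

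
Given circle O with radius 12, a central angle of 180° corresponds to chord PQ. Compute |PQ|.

Chord = 2(12) sin(90°) = 24

24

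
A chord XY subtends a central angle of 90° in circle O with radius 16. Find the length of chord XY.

Chord = 2(16) sin(45°) = 16*sqrt(2)

16*sqrt(2)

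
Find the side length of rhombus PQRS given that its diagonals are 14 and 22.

The diagonals of a rhombus bisect each other at right angles.
Half-diagonals: 14/2 = 7 and 22/2 = 11
side = sqrt(7^2 + 11^2)
side = sqrt(49 + 121)
side = sqrt(170)

sqrt(170)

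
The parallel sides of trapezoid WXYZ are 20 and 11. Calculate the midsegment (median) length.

The midsegment (median) of a trapezoid connects the midpoints of the non-parallel sides.
Its length is the average of the two bases: (20 + 11) / 2 = 31/2.

31/2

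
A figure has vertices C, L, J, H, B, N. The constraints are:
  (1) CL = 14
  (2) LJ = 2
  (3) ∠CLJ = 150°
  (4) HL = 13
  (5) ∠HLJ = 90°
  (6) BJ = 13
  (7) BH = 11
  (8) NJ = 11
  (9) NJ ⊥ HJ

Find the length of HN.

Step 1: By the law of cosines on triangle JLH: JH² = 2² + 13² − 2·2·13·cos(90°) = 173, so JH = √173.
Step 2: By the law of cosines on triangle HJN: HN² = √173² + 11² − 2·√173·11·cos(90°) = 294, so HN = 7·√6.

Therefore, the length of HN = 7·√6.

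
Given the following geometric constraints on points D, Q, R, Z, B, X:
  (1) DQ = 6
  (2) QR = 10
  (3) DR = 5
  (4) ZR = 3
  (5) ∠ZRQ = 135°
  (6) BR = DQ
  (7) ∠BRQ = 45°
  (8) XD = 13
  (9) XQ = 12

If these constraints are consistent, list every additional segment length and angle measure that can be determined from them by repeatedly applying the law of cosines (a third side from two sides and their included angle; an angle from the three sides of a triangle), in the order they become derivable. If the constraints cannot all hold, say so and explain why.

The constraints are consistent. Derivable facts, in order:
After 1 step:
- QB ≈ 7.15
- QZ ≈ 12.31
- ∠DQR = 22.33°
- ∠DQX = 85.62°
- ∠DRQ = 27.13°
- ∠DXQ = 27.4°
- ∠QDR = 130.54°
- ∠QDX = 66.98°
After 2 steps:
- ∠BQR = 36.39°
- ∠QBR = 98.61°
- ∠QZR = 35.07°
- ∠RQZ = 9.93°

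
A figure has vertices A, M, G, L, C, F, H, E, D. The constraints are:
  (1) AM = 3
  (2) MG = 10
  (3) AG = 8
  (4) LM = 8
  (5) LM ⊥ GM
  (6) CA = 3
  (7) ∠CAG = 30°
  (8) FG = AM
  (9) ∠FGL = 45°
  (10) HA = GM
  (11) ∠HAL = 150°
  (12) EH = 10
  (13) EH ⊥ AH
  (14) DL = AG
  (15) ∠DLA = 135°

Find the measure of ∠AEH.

From the given relations: HA = GM = 10.
Step 1: By the law of cosines on triangle EHA: EA² = 10² + 10² − 2·10·10·cos(90°) = 200, so EA = 10·√2.
Step 2: By the inverse law of cosines on triangle AEH: cos(∠AEH) = ((10·√2)² + 10² − 10²) / (2·10·√2·10) = 200/282.84 = 0.7071, so ∠AEH = 45°.

Therefore, the measure of angle ∠AEH = 45°.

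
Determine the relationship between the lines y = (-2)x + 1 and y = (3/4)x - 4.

Slope of line 1: m1 = -2
Slope of line 2: m2 = 3/4
m1 != m2 and m1*m2 = -3/2 != -1. Neither.

Neither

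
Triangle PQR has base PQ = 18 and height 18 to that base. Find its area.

A triangle's area is half the area of a rectangle with the same base and height.
Area = (1/2) * 18 * 18 = 162.

162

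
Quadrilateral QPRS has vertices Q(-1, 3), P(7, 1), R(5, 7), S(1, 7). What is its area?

Using the Shoelace formula for a quadrilateral (vertices in order):
Area = (1/2)|sum of (x_i * y_(i+1) - x_(i+1) * y_i)|
Terms: (-1*1 - 7*3) = -22, (7*7 - 5*1) = 44, (5*7 - 1*7) = 28, (1*3 - -1*7) = 10
Sum = 60
Area = (1/2)(60) = 30

30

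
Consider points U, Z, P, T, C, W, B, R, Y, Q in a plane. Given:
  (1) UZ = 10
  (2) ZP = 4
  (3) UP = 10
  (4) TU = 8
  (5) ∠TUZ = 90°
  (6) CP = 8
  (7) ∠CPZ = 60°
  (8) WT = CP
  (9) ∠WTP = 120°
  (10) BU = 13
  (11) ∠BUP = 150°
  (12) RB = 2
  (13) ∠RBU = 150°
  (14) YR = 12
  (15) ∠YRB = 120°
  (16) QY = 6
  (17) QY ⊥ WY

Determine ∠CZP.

Step 1: By the law of cosines on triangle ZPC: ZC² = 4² + 8² − 2·4·8·cos(60°) = 48, so ZC = 4·√3.
Step 2: By the inverse law of cosines on triangle CZP: cos(∠CZP) = ((4·√3)² + 4² − 8²) / (2·4·√3·4) = 0/55.43 = 0, so ∠CZP = 90°.

Therefore, the measure of angle ∠CZP = 90°.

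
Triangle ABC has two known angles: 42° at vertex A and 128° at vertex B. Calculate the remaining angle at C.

Let angle C = x. Then 42 + 128 + x = 180.
x = 180 - 170 = 10 degrees.

10 degrees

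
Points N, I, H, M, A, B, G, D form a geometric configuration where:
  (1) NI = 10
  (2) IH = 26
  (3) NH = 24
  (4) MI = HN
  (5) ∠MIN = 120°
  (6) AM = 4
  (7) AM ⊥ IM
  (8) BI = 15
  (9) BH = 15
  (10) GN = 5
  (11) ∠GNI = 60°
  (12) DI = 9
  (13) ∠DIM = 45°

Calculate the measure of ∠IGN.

Step 1: By the law of cosines on triangle GNI: GI² = 5² + 10² − 2·5·10·cos(60°) = 75, so GI = 5·√3.
Step 2: By the inverse law of cosines on triangle IGN: cos(∠IGN) = ((5·√3)² + 5² − 10²) / (2·5·√3·5) = 0/86.6 = 0, so ∠IGN = 90°.

Therefore, the measure of angle ∠IGN = 90°.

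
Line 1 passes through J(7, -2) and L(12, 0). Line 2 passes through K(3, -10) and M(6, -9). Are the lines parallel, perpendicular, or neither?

Slope of line 1: m1 = (0 - -2)/(12 - 7) = 2/5 = 2/5
Slope of line 2: m2 = (-9 - -10)/(6 - 3) = 1/3 = 1/3
m1 != m2 (2/5 != 1/3), so not parallel.
m1 * m2 = (2/5) * (1/3) = 2/15 != -1, so not perpendicular.
The lines are neither parallel nor perpendicular.

Neither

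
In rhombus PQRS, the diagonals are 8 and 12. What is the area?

Area = (8 * 12) / 2 = 96 / 2 = 48

48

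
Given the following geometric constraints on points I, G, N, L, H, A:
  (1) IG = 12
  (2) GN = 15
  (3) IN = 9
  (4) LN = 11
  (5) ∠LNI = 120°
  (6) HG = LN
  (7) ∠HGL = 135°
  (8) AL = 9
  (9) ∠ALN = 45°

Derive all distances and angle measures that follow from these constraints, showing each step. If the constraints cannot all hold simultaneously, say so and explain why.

The constraints are consistent.

From the given relations:
  HG = LN = 11

Step 1: From IN = 9, NL = 11, and ∠INL = 120°, by the law of cosines:
  IL² = IN² + NL² - 2·IN·NL·cos(120°) = 81 + 121 + 99 = 301
  IL ≈ 17.35

Step 2: From NL = 11, LA = 9, and ∠NLA = 45°, by the law of cosines:
  NA² = NL² + LA² - 2·NL·LA·cos(45°) = 121 + 81 - 140 = 61.99
  NA ≈ 7.87

Step 3: From IG = 12, IN = 9, GN = 15, by the inverse law of cosines:
  cos(∠GIN) = (IG² + IN² - GN²) / (2·IG·IN)
  ∠GIN = 90°

Step 4: From GI = 12, GN = 15, IN = 9, by the inverse law of cosines:
  cos(∠IGN) = (GI² + GN² - IN²) / (2·GI·GN)
  ∠IGN = 36.87°

Step 5: From NG = 15, NI = 9, GI = 12, by the inverse law of cosines:
  cos(∠GNI) = (NG² + NI² - GI²) / (2·NG·NI)
  ∠GNI = 53.13°

Step 6: From IL = 17.35, IN = 9, LN = 11, by the inverse law of cosines:
  cos(∠LIN) = (IL² + IN² - LN²) / (2·IL·IN)
  ∠LIN = 33.3°

Step 7: From NA = 7.87, NL = 11, AL = 9, by the inverse law of cosines:
  cos(∠ANL) = (NA² + NL² - AL²) / (2·NA·NL)
  ∠ANL = 53.93°

Step 8: From LI = 17.35, LN = 11, IN = 9, by the inverse law of cosines:
  cos(∠ILN) = (LI² + LN² - IN²) / (2·LI·LN)
  ∠ILN = 26.7°

Step 9: From AL = 9, AN = 7.87, LN = 11, by the inverse law of cosines:
  cos(∠LAN) = (AL² + AN² - LN²) / (2·AL·AN)
  ∠LAN = 81.07°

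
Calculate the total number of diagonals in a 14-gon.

Total line segments between 14 vertices = C(14,2) = 91.
Subtract the 14 sides: 91 - 14 = 77 diagonals.

77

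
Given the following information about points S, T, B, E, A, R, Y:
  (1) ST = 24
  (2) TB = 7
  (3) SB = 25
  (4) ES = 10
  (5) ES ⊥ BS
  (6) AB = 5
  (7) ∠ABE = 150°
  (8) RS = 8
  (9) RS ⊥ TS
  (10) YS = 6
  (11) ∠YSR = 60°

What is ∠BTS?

Step 1: By the inverse law of cosines on triangle BTS: cos(∠BTS) = (7² + 24² − 25²) / (2·7·24) = 0/336 = 0, so ∠BTS = 90°.

Therefore, the measure of angle ∠BTS = 90°.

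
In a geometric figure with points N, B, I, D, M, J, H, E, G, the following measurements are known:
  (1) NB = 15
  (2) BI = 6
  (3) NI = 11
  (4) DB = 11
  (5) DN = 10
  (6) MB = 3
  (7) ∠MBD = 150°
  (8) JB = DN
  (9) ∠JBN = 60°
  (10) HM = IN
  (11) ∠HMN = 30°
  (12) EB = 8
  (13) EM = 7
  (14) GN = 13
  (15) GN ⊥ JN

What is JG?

From the given relations: JB = DN = 10.
Step 1: By the law of cosines on triangle JBN: JN² = 10² + 15² − 2·10·15·cos(60°) = 175, so JN = 5·√7.
Step 2: By the law of cosines on triangle JNG: JG² = (5·√7)² + 13² − 2·5·√7·13·cos(90°) = 344, so JG = 2·√86.

Therefore, the length of JG = 2·√86.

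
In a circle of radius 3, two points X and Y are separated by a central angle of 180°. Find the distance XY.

Chord length = 2r sin(θ/2)
= 2 × 3 × sin(180°/2)
= 2 × 3 × sin(90°)
= 6

6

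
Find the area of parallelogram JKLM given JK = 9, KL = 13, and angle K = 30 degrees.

Area = a * b * sin(theta)
Area = 9 * 13 * sin(30 degrees)
Area = 117 * 1/2
Area = 117/2

117/2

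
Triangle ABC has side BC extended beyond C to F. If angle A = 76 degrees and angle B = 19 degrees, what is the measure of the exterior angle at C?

The interior angle at C is 180 - 76 - 19 = 85 degrees.
The exterior angle and interior angle at C are supplementary:
Exterior angle = 180 - 85 = 95 degrees.

95 degrees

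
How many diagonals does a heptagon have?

Total line segments between 7 vertices = C(7,2) = 21.
Subtract the 7 sides: 21 - 7 = 14 diagonals.

14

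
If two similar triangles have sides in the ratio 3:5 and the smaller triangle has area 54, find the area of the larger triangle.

For similar figures, the area ratio equals the square of the side ratio.
Side ratio (the smaller triangle to the larger triangle) = 3:5, so area ratio = 3^2:5^2 = 9:25.
If the area of the smaller triangle is 54, then the area of the larger triangle = 54 * (25/9) = 150.

150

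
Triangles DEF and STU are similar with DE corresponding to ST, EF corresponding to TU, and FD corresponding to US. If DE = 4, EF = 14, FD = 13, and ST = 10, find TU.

Similar triangles have proportional sides. Setting up the proportion:
ST / DE = TU / EF
10 / 4 = TU / 14
TU = 14 * 10 / 4 = 35.

35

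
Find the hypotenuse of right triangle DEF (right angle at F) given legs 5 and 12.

DE = sqrt(5^2 + 12^2) = sqrt(169) = 13

13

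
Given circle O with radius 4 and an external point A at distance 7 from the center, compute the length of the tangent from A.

Let T be the point of tangency. Then OT ⊥ AT (radius ⊥ tangent).
In right triangle OTA: OA² = OT² + AT²
7² = 4² + AT²
AT² = 33, AT = sqrt(33)

sqrt(33)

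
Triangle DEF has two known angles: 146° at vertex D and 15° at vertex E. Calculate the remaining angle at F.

angle F = 180 - 146 - 15 = 19 degrees.

19 degrees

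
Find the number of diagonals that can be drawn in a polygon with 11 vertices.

Total line segments between 11 vertices = C(11,2) = 55.
Subtract the 11 sides: 55 - 11 = 44 diagonals.

44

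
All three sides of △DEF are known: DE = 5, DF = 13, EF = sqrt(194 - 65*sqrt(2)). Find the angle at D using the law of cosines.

When all three sides of a triangle are known, the law of cosines can be rearranged to find any angle.
cos(C) = (a² + b² - c²) / (2ab) gives cos(D) = sqrt(2)/2.
Taking the inverse cosine: D = 45°.

45°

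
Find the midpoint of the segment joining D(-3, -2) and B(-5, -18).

M = ((x₁ + x₂)/2, (y₁ + y₂)/2)
= ((-3 + -5)/2, (-2 + -18)/2)
= (-8/2, -20/2) = (-4, -10)

(-4, -10)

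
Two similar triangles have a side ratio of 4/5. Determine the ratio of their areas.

Area ratio = (side ratio)^2 = (4/5)^2 = 16:25.

16:25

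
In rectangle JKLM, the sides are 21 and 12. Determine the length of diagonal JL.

d = sqrt(21^2 + 12^2) = sqrt(585) = 3*sqrt(65)

3*sqrt(65)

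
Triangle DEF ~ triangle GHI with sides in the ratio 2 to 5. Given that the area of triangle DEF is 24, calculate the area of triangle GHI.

Area ratio = (2/5)^2 = 4/25. Area of GHI = 24 * 25/4 = 150.

150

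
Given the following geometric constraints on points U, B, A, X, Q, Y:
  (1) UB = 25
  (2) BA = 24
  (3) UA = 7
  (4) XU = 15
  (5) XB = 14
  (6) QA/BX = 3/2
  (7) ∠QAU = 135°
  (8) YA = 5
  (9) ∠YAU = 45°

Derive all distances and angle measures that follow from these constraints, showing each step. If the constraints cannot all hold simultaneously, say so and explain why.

The constraints are consistent.

From the given relations:
  QA = 3/2·BX = 3/2·14 = 21

Step 1: From UA = 7, AQ = 21, and ∠UAQ = 135°, by the law of cosines:
  UQ² = UA² + AQ² - 2·UA·AQ·cos(135°) = 49 + 441 + 207.9 = 697.9
  UQ ≈ 26.42

Step 2: From UA = 7, AY = 5, and ∠UAY = 45°, by the law of cosines:
  UY² = UA² + AY² - 2·UA·AY·cos(45°) = 49 + 25 - 49.5 = 24.5
  UY ≈ 4.95

Step 3: From UA = 7, UB = 25, AB = 24, by the inverse law of cosines:
  cos(∠AUB) = (UA² + UB² - AB²) / (2·UA·UB)
  ∠AUB = 73.74°

Step 4: From UB = 25, UX = 15, BX = 14, by the inverse law of cosines:
  cos(∠BUX) = (UB² + UX² - BX²) / (2·UB·UX)
  ∠BUX = 29.31°

Step 5: From BA = 24, BU = 25, AU = 7, by the inverse law of cosines:
  cos(∠ABU) = (BA² + BU² - AU²) / (2·BA·BU)
  ∠ABU = 16.26°

Step 6: From BU = 25, BX = 14, UX = 15, by the inverse law of cosines:
  cos(∠UBX) = (BU² + BX² - UX²) / (2·BU·BX)
  ∠UBX = 31.63°

Step 7: From AB = 24, AU = 7, BU = 25, by the inverse law of cosines:
  cos(∠BAU) = (AB² + AU² - BU²) / (2·AB·AU)
  ∠BAU = 90°

Step 8: From XB = 14, XU = 15, BU = 25, by the inverse law of cosines:
  cos(∠BXU) = (XB² + XU² - BU²) / (2·XB·XU)
  ∠BXU = 119.06°

Step 9: From UA = 7, UQ = 26.42, AQ = 21, by the inverse law of cosines:
  cos(∠AUQ) = (UA² + UQ² - AQ²) / (2·UA·UQ)
  ∠AUQ = 34.2°

Step 10: From UA = 7, UY = 4.95, AY = 5, by the inverse law of cosines:
  cos(∠AUY) = (UA² + UY² - AY²) / (2·UA·UY)
  ∠AUY = 45.58°

Step 11: From QA = 21, QU = 26.42, AU = 7, by the inverse law of cosines:
  cos(∠AQU) = (QA² + QU² - AU²) / (2·QA·QU)
  ∠AQU = 10.8°

Step 12: From YA = 5, YU = 4.95, AU = 7, by the inverse law of cosines:
  cos(∠AYU) = (YA² + YU² - AU²) / (2·YA·YU)
  ∠AYU = 89.42°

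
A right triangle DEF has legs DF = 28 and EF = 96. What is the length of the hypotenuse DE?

In a right triangle, the square of the hypotenuse equals the sum of the squares of the two legs.
The legs are 28 and 96, so the hypotenuse = sqrt(784 + 9216) = sqrt(10000) = 100.

100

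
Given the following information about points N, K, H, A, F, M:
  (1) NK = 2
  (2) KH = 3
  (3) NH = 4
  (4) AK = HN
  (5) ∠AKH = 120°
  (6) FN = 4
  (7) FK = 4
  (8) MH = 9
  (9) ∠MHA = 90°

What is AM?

From the given relations: AK = HN = 4.
Step 1: By the law of cosines on triangle HKA: HA² = 3² + 4² − 2·3·4·cos(120°) = 37, so HA = √37.
Step 2: By the law of cosines on triangle AHM: AM² = √37² + 9² − 2·√37·9·cos(90°) = 118, so AM = √118.

Therefore, the length of AM = √118.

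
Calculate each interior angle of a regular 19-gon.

Each interior angle of a regular n-gon is (n - 2) * 180 / n.
For n = 19: (19 - 2) * 180 / 19 = 3060/19 = 3060/19 degrees.

3060/19 degrees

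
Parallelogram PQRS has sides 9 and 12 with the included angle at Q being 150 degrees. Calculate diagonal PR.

Using the law of cosines:
d^2 = 9^2 + 12^2 - 2(9)(12)cos(150 degrees)
d^2 = 81 + 144 - 216*-sqrt(3)/2
d^2 = 108*sqrt(3) + 225
d = 3*sqrt(12*sqrt(3) + 25)

3*sqrt(12*sqrt(3) + 25)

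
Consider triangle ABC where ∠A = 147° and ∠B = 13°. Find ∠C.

Let angle C = x. Then 147 + 13 + x = 180.
x = 180 - 160 = 20 degrees.

20 degrees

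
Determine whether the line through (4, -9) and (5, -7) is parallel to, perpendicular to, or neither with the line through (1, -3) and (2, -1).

Slope of line 1: m1 = (-7 - -9)/(5 - 4) = 2/1 = 2
Slope of line 2: m2 = (-1 - -3)/(2 - 1) = 2/1 = 2
Two lines are parallel if and only if they have equal slopes (or both are vertical).
Here m1 = m2 = 2, confirming the lines are parallel.

Parallel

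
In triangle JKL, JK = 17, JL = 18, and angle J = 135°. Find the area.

When two sides and the included angle are known, the area formula is (1/2)ab sin(C).
The height from one side to the opposite vertex is 18 sin(135°) = 9*sqrt(2).
Area = (1/2) * 17 * 9*sqrt(2) = 153*sqrt(2)/2.

153*sqrt(2)/2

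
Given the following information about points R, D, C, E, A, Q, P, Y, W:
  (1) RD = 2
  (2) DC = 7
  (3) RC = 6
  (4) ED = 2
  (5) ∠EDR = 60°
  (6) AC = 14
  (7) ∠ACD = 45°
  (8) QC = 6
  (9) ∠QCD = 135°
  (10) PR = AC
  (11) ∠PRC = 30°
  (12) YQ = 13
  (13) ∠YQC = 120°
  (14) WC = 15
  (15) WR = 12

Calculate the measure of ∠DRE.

Step 1: By the law of cosines on triangle RDE: RE² = 2² + 2² − 2·2·2·cos(60°) = 4, so RE = 2.
Step 2: By the inverse law of cosines on triangle DRE: cos(∠DRE) = (2² + 2² − 2²) / (2·2·2) = 4/8 = 0.5, so ∠DRE = 60°.

Therefore, the measure of angle ∠DRE = 60°.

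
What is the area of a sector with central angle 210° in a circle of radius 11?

Sector area = πr² × θ/360
= π × 11² × 7/12
= π × 121 × 7/12
= 847*pi/12

847*pi/12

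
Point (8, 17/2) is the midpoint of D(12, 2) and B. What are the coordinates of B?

Using the midpoint formula: M = ((x1 + x2)/2, (y1 + y2)/2)
We know M = (8, 17/2) and D = (12, 2)
For x: 8 = (12 + x2)/2, so x2 = 2*8 - 12 = 4
For y: 17/2 = (2 + y2)/2, so y2 = 2*17/2 - 2 = 15
B = (4, 15)

(4, 15)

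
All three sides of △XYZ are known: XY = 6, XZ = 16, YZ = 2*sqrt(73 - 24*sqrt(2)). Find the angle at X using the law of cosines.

When all three sides of a triangle are known, the law of cosines can be rearranged to find any angle.
cos(C) = (a² + b² - c²) / (2ab) gives cos(X) = sqrt(2)/2.
Taking the inverse cosine: X = 45°.

45°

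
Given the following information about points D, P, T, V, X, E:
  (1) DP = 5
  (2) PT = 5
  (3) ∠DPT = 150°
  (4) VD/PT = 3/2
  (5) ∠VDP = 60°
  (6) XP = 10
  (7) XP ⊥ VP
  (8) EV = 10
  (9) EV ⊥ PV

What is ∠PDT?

Step 1: By the law of cosines on triangle DPT: DT² = 5² + 5² − 2·5·5·cos(150°) = 93.3, so DT ≈ 9.66.
Step 2: By the inverse law of cosines on triangle PDT: cos(∠PDT) = (5² + 9.66² − 5²) / (2·5·9.66) = 93.3/96.59 = 0.9659, so ∠PDT = 15°.

Therefore, the measure of angle ∠PDT = 15°.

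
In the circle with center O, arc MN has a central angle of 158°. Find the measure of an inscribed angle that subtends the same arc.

An inscribed angle intercepts an arc from a point on the circle, while the central angle intercepts the same arc from the center.
The inscribed angle is always half the central angle: 158° / 2 = 79°.

79°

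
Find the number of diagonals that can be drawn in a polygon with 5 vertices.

Total line segments between 5 vertices = C(5,2) = 10.
Subtract the 5 sides: 10 - 5 = 5 diagonals.

5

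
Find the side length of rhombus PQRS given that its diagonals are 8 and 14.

In a rhombus, the diagonals bisect each other perpendicularly, creating four congruent right triangles.
Each triangle has legs 4 (half of 8) and 7 (half of 14).
The hypotenuse of each right triangle is a side of the rhombus:
side = sqrt(4^2 + 7^2) = sqrt(65)

sqrt(65)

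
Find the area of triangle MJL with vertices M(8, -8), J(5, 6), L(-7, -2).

Shoelace: Area = (1/2)|8(6--2) + 5(-2--8) + -7(-8-6)| = (1/2)(192) = 96

96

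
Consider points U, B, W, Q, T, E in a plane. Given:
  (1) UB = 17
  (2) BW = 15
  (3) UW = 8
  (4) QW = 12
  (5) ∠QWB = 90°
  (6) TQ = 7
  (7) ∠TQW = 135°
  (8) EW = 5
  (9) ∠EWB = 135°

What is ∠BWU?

Step 1: By the inverse law of cosines on triangle BWU: cos(∠BWU) = (15² + 8² − 17²) / (2·15·8) = 0/240 = 0, so ∠BWU = 90°.

Therefore, the measure of angle ∠BWU = 90°.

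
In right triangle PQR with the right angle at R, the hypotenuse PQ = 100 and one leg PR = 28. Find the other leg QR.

QR = sqrt(100^2 - 28^2) = sqrt(9216) = 96

96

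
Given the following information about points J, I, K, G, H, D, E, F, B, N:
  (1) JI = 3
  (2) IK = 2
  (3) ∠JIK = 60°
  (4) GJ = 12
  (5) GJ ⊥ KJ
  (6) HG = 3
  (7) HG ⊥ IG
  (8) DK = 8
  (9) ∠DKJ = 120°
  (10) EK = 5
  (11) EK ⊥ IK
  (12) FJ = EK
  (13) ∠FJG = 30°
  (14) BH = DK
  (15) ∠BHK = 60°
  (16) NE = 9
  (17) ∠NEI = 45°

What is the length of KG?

Step 1: By the law of cosines on triangle JIK: JK² = 3² + 2² − 2·3·2·cos(60°) = 7, so JK = √7.
Step 2: By the law of cosines on triangle KJG: KG² = √7² + 12² − 2·√7·12·cos(90°) = 151, so KG = √151.

Therefore, the length of KG = √151.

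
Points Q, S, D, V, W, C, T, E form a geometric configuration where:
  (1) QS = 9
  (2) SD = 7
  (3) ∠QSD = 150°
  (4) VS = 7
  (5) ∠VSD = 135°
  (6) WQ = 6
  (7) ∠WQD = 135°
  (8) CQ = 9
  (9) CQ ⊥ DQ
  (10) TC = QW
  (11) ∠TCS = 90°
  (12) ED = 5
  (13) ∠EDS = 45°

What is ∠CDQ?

Step 1: By the law of cosines on triangle DSQ: DQ² = 7² + 9² − 2·7·9·cos(150°) = 239.12, so DQ ≈ 15.46.
Step 2: By the law of cosines on triangle DQC: DC² = 15.46² + 9² − 2·15.46·9·cos(90°) = 320.12, so DC ≈ 17.89.
Step 3: By the inverse law of cosines on triangle CDQ: cos(∠CDQ) = (17.89² + 15.46² − 9²) / (2·17.89·15.46) = 478.24/553.34 = 0.8643, so ∠CDQ = 30.2°.

Therefore, the measure of angle ∠CDQ = 30.2°.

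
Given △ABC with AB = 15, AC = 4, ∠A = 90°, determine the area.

Area = (1/2)(15)(4) sin(90°) = (1/2)(15)(4)(1) = 30

30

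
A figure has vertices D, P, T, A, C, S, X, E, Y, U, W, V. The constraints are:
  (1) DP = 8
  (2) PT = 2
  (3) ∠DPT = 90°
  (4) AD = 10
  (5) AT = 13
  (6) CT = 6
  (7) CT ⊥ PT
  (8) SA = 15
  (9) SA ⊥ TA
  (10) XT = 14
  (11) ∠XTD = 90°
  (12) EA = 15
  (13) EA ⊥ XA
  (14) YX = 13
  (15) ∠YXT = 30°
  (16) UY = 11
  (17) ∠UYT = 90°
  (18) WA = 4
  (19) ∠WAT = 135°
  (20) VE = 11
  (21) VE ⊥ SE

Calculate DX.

Step 1: By the law of cosines on triangle DPT: DT² = 8² + 2² − 2·8·2·cos(90°) = 68, so DT = 2·√17.
Step 2: By the law of cosines on triangle DTX: DX² = (2·√17)² + 14² − 2·2·√17·14·cos(90°) = 264, so DX = 2·√66.

Therefore, the length of DX = 2·√66.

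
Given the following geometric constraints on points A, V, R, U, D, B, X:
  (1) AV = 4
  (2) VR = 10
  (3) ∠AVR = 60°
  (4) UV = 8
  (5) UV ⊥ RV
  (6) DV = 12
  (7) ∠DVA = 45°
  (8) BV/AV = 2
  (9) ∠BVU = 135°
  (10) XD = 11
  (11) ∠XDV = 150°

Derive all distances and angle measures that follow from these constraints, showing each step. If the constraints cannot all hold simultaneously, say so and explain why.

The constraints are consistent.

From the given relations:
  BV = 2·AV = 2·4 = 8

Step 1: From AV = 4, VR = 10, and ∠AVR = 60°, by the law of cosines:
  AR² = AV² + VR² - 2·AV·VR·cos(60°) = 16 + 100 - 40 = 76
  AR = 2·√19

Step 2: From AV = 4, VD = 12, and ∠AVD = 45°, by the law of cosines:
  AD² = AV² + VD² - 2·AV·VD·cos(45°) = 16 + 144 - 67.88 = 92.12
  AD ≈ 9.6

Step 3: From VD = 12, DX = 11, and ∠VDX = 150°, by the law of cosines:
  VX² = VD² + DX² - 2·VD·DX·cos(150°) = 144 + 121 + 228.6 = 493.6
  VX ≈ 22.22

Step 4: From RV = 10, VU = 8, and ∠RVU = 90°, by the law of cosines:
  RU² = RV² + VU² - 2·RV·VU·cos(90°) = 100 + 64 - 0 = 164
  RU = 2·√41

Step 5: From UV = 8, VB = 8, and ∠UVB = 135°, by the law of cosines:
  UB² = UV² + VB² - 2·UV·VB·cos(135°) = 64 + 64 + 90.51 = 218.5
  UB ≈ 14.78

Step 6: From AD = 9.6, AV = 4, DV = 12, by the inverse law of cosines:
  cos(∠DAV) = (AD² + AV² - DV²) / (2·AD·AV)
  ∠DAV = 117.86°

Step 7: From AR = 2·√19, AV = 4, RV = 10, by the inverse law of cosines:
  cos(∠RAV) = (AR² + AV² - RV²) / (2·AR·AV)
  ∠RAV = 96.59°

Step 8: From VD = 12, VX = 22.22, DX = 11, by the inverse law of cosines:
  cos(∠DVX) = (VD² + VX² - DX²) / (2·VD·VX)
  ∠DVX = 14.33°

Step 9: From RA = 2·√19, RV = 10, AV = 4, by the inverse law of cosines:
  cos(∠ARV) = (RA² + RV² - AV²) / (2·RA·RV)
  ∠ARV = 23.41°

Step 10: From RU = 2·√41, RV = 10, UV = 8, by the inverse law of cosines:
  cos(∠URV) = (RU² + RV² - UV²) / (2·RU·RV)
  ∠URV = 38.66°

Step 11: From UB = 14.78, UV = 8, BV = 8, by the inverse law of cosines:
  cos(∠BUV) = (UB² + UV² - BV²) / (2·UB·UV)
  ∠BUV = 22.5°

Step 12: From UR = 2·√41, UV = 8, RV = 10, by the inverse law of cosines:
  cos(∠RUV) = (UR² + UV² - RV²) / (2·UR·UV)
  ∠RUV = 51.34°

Step 13: From DA = 9.6, DV = 12, AV = 4, by the inverse law of cosines:
  cos(∠ADV) = (DA² + DV² - AV²) / (2·DA·DV)
  ∠ADV = 17.14°

Step 14: From BU = 14.78, BV = 8, UV = 8, by the inverse law of cosines:
  cos(∠UBV) = (BU² + BV² - UV²) / (2·BU·BV)
  ∠UBV = 22.5°

Step 15: From XD = 11, XV = 22.22, DV = 12, by the inverse law of cosines:
  cos(∠DXV) = (XD² + XV² - DV²) / (2·XD·XV)
  ∠DXV = 15.67°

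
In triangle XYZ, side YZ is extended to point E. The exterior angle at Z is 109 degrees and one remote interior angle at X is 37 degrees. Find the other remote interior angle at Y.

By the exterior angle theorem: exterior angle = sum of remote interior angles.
109 = 37 + angle Y
angle Y = 109 - 37 = 72 degrees

72 degrees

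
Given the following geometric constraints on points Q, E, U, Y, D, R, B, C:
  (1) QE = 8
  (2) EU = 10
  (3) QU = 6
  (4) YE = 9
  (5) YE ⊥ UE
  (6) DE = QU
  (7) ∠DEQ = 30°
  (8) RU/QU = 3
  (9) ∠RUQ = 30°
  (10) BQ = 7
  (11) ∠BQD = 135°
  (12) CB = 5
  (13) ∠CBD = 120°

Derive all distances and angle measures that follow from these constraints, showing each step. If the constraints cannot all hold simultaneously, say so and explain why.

The constraints are consistent.

From the given relations:
  DE = QU = 6
  RU = 3·QU = 3·6 = 18

Step 1: From QE = 8, ED = 6, and ∠QED = 30°, by the law of cosines:
  QD² = QE² + ED² - 2·QE·ED·cos(30°) = 64 + 36 - 83.14 = 16.86
  QD ≈ 4.11

Step 2: From QU = 6, UR = 18, and ∠QUR = 30°, by the law of cosines:
  QR² = QU² + UR² - 2·QU·UR·cos(30°) = 36 + 324 - 187.1 = 172.9
  QR ≈ 13.15

Step 3: From UE = 10, EY = 9, and ∠UEY = 90°, by the law of cosines:
  UY² = UE² + EY² - 2·UE·EY·cos(90°) = 100 + 81 - 0 = 181
  UY = √181

Step 4: From QE = 8, QU = 6, EU = 10, by the inverse law of cosines:
  cos(∠EQU) = (QE² + QU² - EU²) / (2·QE·QU)
  ∠EQU = 90°

Step 5: From EQ = 8, EU = 10, QU = 6, by the inverse law of cosines:
  cos(∠QEU) = (EQ² + EU² - QU²) / (2·EQ·EU)
  ∠QEU = 36.87°

Step 6: From UE = 10, UQ = 6, EQ = 8, by the inverse law of cosines:
  cos(∠EUQ) = (UE² + UQ² - EQ²) / (2·UE·UQ)
  ∠EUQ = 53.13°

Step 7: From DQ = 4.11, QB = 7, and ∠DQB = 135°, by the law of cosines:
  DB² = DQ² + QB² - 2·DQ·QB·cos(135°) = 16.86 + 49 + 40.65 = 106.5
  DB ≈ 10.32

Step 8: From QD = 4.11, QE = 8, DE = 6, by the inverse law of cosines:
  cos(∠DQE) = (QD² + QE² - DE²) / (2·QD·QE)
  ∠DQE = 46.94°

Step 9: From QR = 13.15, QU = 6, RU = 18, by the inverse law of cosines:
  cos(∠RQU) = (QR² + QU² - RU²) / (2·QR·QU)
  ∠RQU = 136.81°

Step 10: From UE = 10, UY = √181, EY = 9, by the inverse law of cosines:
  cos(∠EUY) = (UE² + UY² - EY²) / (2·UE·UY)
  ∠EUY = 41.99°

Step 11: From YE = 9, YU = √181, EU = 10, by the inverse law of cosines:
  cos(∠EYU) = (YE² + YU² - EU²) / (2·YE·YU)
  ∠EYU = 48.01°

Step 12: From DE = 6, DQ = 4.11, EQ = 8, by the inverse law of cosines:
  cos(∠EDQ) = (DE² + DQ² - EQ²) / (2·DE·DQ)
  ∠EDQ = 103.06°

Step 13: From RQ = 13.15, RU = 18, QU = 6, by the inverse law of cosines:
  cos(∠QRU) = (RQ² + RU² - QU²) / (2·RQ·RU)
  ∠QRU = 13.19°

Step 14: From DB = 10.32, BC = 5, and ∠DBC = 120°, by the law of cosines:
  DC² = DB² + BC² - 2·DB·BC·cos(120°) = 106.5 + 25 + 51.6 = 183.1
  DC ≈ 13.53

Step 15: From DB = 10.32, DQ = 4.11, BQ = 7, by the inverse law of cosines:
  cos(∠BDQ) = (DB² + DQ² - BQ²) / (2·DB·DQ)
  ∠BDQ = 28.66°

Step 16: From BD = 10.32, BQ = 7, DQ = 4.11, by the inverse law of cosines:
  cos(∠DBQ) = (BD² + BQ² - DQ²) / (2·BD·BQ)
  ∠DBQ = 16.34°

Step 17: From DB = 10.32, DC = 13.53, BC = 5, by the inverse law of cosines:
  cos(∠BDC) = (DB² + DC² - BC²) / (2·DB·DC)
  ∠BDC = 18.66°

Step 18: From CB = 5, CD = 13.53, BD = 10.32, by the inverse law of cosines:
  cos(∠BCD) = (CB² + CD² - BD²) / (2·CB·CD)
  ∠BCD = 41.34°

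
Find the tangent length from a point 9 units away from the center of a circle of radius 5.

tangent = √(d² - r²) = √(9² - 5²) = √(81 - 25) = √56 = 2*sqrt(14)

2*sqrt(14)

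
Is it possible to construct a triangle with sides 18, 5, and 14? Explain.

Check all three triangle inequalities:
18 + 5 = 23 > 14 ✓
18 + 14 = 32 > 5 ✓
5 + 14 = 19 > 18 ✓
All conditions hold, so these sides form a valid triangle.

Yes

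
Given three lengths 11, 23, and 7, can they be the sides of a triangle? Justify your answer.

Check the triangle inequality: 11 + 7 = 18 ≤ 23.
Since the sum of two sides does not exceed the third, no triangle can be formed.

No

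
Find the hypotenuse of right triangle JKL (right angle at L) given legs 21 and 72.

By the Pythagorean theorem: JK^2 = JL^2 + KL^2
JK^2 = 21^2 + 72^2 = 441 + 5184 = 5625
JK = sqrt(5625) = 75

75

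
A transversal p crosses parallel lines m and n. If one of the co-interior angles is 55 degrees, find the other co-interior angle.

Co-interior angles sum to 180: 180 - 55 = 125 degrees.

125 degrees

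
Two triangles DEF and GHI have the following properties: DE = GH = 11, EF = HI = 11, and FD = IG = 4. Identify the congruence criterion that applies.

The given information provides:
DE = GH = 11, EF = HI = 11, and FD = IG = 4
This matches the SSS congruence theorem.
All three pairs of corresponding sides are equal (Side-Side-Side).

SSS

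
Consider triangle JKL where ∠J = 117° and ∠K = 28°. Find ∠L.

The interior angles sum to 180°: angle L = 180 - 117 - 28 = 35°.
The triangle is obtuse (angles 117°, 28°, 35°).

35 degrees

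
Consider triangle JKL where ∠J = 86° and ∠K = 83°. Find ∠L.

The interior angles sum to 180°: angle L = 180 - 86 - 83 = 11°.
The triangle is acute (angles 86°, 83°, 11°).

11 degrees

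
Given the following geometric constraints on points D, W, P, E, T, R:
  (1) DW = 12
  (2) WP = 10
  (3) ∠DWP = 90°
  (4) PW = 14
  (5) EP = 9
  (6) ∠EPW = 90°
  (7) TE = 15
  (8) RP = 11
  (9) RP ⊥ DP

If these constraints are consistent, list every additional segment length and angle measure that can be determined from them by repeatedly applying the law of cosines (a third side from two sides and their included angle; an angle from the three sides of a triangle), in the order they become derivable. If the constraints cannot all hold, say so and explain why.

These constraints are not satisfiable: (2) WP = 10 and (4) PW = 14 assign two different lengths to the same segment. No planar figure meets all of them, so nothing further can be derived.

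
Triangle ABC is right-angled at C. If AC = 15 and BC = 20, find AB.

In a right triangle, the square of the hypotenuse equals the sum of the squares of the two legs.
The legs are 15 and 20, so the hypotenuse = sqrt(225 + 400) = sqrt(625) = 25.

25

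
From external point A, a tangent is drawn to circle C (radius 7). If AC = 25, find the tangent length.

tangent = √(d² - r²) = √(25² - 7²) = √(625 - 49) = √576 = 24

24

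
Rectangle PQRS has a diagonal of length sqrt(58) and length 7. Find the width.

Using the Pythagorean theorem: d^2 = a^2 + b^2
b^2 = d^2 - a^2
b^2 = 58 - 49
b^2 = 9
b = sqrt(9) = 3

3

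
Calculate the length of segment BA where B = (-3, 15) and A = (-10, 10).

d = sqrt((-10 - -3)^2 + (10 - 15)^2)
d = sqrt(-7^2 + -5^2)
d = sqrt(49 + 25)
d = sqrt(74)

sqrt(74)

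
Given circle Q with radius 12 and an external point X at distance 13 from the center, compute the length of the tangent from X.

The tangent, radius, and line from the external point to the center form a right triangle.
The right angle is where the tangent meets the radius.
By the Pythagorean theorem: tangent² + 12² = 13²
tangent² = 169 - 144 = 25
tangent = 5

5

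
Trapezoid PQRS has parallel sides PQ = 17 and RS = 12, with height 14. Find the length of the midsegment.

The midsegment of a trapezoid = (base1 + base2) / 2
midsegment = (17 + 12) / 2
midsegment = 29 / 2
midsegment = 29/2

29/2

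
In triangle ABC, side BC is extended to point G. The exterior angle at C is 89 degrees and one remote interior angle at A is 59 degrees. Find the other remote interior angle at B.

angle B = 89 - 59 = 30 degrees (exterior angle theorem).

30 degrees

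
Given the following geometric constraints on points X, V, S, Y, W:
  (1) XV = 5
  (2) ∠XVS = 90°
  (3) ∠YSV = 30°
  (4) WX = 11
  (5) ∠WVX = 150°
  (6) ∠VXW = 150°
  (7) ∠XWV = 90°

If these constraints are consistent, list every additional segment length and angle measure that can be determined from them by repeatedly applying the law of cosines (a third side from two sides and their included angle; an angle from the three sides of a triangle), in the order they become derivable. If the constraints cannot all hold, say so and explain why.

These constraints are not satisfiable: (5), (6) and (7) are the three interior angles of triangle WVX, which must sum to 180°, but 150° + 150° + 90° = 390°. No planar figure meets all of them, so nothing further can be derived.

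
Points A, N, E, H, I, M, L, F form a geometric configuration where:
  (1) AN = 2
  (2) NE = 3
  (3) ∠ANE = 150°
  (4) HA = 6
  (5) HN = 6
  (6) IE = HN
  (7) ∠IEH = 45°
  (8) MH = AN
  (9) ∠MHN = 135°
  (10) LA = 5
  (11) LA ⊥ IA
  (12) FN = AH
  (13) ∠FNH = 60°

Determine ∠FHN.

From the given relations: FN = AH = 6.
Step 1: By the law of cosines on triangle HNF: HF² = 6² + 6² − 2·6·6·cos(60°) = 36, so HF = 6.
Step 2: By the inverse law of cosines on triangle FHN: cos(∠FHN) = (6² + 6² − 6²) / (2·6·6) = 36/72 = 0.5, so ∠FHN = 60°.

Therefore, the measure of angle ∠FHN = 60°.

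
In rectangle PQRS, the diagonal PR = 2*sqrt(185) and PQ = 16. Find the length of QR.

The diagonal of a rectangle forms a right triangle with the two sides.
Rearranging the Pythagorean theorem: missing side = sqrt(d^2 - known^2).
= sqrt(740 - 256) = sqrt(484) = 22.

22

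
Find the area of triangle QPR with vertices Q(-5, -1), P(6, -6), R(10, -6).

The Shoelace formula computes the area from vertex coordinates by summing cross products.
For vertices (-5,-1), (6,-6), (10,-6):
Signed sum = -5*-6 - 6*-1 + 6*-6 - 10*-6 + 10*-1 - -5*-6
= 36 + 24 + -40 = 20
Area = (1/2)|20| = 10.

10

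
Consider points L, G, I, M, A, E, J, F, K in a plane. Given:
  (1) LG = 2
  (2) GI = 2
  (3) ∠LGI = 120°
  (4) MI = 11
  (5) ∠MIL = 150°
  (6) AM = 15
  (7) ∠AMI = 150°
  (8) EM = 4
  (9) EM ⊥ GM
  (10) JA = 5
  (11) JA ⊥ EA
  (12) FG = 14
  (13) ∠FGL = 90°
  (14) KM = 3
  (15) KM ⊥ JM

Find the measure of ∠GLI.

Step 1: By the law of cosines on triangle LGI: LI² = 2² + 2² − 2·2·2·cos(120°) = 12, so LI = 2·√3.
Step 2: By the inverse law of cosines on triangle GLI: cos(∠GLI) = (2² + (2·√3)² − 2²) / (2·2·2·√3) = 12/13.86 = 0.866, so ∠GLI = 30°.

Therefore, the measure of angle ∠GLI = 30°.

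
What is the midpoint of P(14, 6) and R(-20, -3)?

The midpoint is the point halfway along the segment.
Move half the horizontal distance: 14 + (-20 - 14)/2 = 14 + -34/2 = -3
Move half the vertical distance: 6 + (-3 - 6)/2 = 6 + -9/2 = 3/2
Midpoint = (-3, 3/2)

(-3, 3/2)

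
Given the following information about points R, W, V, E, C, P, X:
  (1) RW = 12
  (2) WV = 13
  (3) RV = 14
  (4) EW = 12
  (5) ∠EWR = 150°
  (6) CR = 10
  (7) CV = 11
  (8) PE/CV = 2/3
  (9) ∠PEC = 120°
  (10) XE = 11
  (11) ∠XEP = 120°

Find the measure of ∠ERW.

Step 1: By the law of cosines on triangle RWE: RE² = 12² + 12² − 2·12·12·cos(150°) = 537.42, so RE ≈ 23.18.
Step 2: By the inverse law of cosines on triangle ERW: cos(∠ERW) = (23.18² + 12² − 12²) / (2·23.18·12) = 537.42/556.37 = 0.9659, so ∠ERW = 15°.

Therefore, the measure of angle ∠ERW = 15°.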